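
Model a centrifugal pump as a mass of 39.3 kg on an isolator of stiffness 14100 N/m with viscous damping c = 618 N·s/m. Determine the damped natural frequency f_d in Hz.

ω_n = √(k/m) = √(14100/39.3) = 18.94 rad/s.
Critical damping c_c = 2√(k·m) = 2√(14100 × 39.3) = 1489 N·s/m, so ζ = c/c_c = 618/1489 = 0.4151.
ω_d = ω_n√(1 − ζ²) = 18.94 × √(1 − 0.172) = 17.23 rad/s.
f_d = ω_d/(2π) = 2.743 Hz.

2.74 Hz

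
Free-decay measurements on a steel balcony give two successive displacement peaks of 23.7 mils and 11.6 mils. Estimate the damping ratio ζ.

0.113

Logarithmic decrement δ = (1/n)·ln(x₀/x_n) = (1/1)·ln(23.7/11.6) = (1/1)·ln(2.043) = 0.7145.
ζ = δ/√(4π² + δ²) = 0.7145/√(39.48 + 0.510) = 0.7145/6.324 = 0.1130.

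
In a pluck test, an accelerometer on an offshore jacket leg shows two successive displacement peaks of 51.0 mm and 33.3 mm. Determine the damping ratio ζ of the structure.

Logarithmic decrement δ = (1/n)·ln(x₀/x_n) = (1/1)·ln(51.0/33.3) = (1/1)·ln(1.532) = 0.4263.
ζ = δ/√(4π² + δ²) = 0.4263/√(39.48 + 0.182) = 0.4263/6.298 = 0.06769.

0.0677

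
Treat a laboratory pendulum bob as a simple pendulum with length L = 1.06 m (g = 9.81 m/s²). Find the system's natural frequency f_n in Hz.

For a simple pendulum ω_n = √(g/L) = √(9.81/1.06) = √9.255 = 3.042 rad/s.
f_n = ω_n/(2π) = 3.042/6.283 = 0.4842 Hz.

0.484 Hz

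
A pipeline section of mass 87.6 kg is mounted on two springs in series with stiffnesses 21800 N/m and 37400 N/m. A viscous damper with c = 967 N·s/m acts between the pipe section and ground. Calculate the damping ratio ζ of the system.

Series springs: 1/k_eq = 1/21800 + 1/37400 = 7.261×10^-5, so k_eq = 13770 N/m.
ω_n = √(k_eq/m) = √(13770/87.6) = 12.54 rad/s.
Critical damping c_c = 2√(k_eq·m) = 2√(13770 × 87.6) = 2197 N·s/m, so ζ = c/c_c = 967/2197 = 0.4402.

0.440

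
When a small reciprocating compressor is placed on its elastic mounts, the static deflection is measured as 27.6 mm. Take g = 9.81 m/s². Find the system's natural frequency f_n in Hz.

3.00 Hz

ω_n = √(g/δ_st) = √(9.81/0.0276) = √355.4 = 18.85 rad/s.
f_n = ω_n/(2π) = 18.85/6.283 = 3.001 Hz.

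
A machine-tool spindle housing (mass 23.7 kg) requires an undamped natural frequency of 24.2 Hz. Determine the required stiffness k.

548000 N/m

ω_n = 2πf_n = 2π × 24.2 = 152.1 rad/s.
k = m·ω_n² = 23.7 × 152.1² = 23.7 × 23120 = 547900 N/m.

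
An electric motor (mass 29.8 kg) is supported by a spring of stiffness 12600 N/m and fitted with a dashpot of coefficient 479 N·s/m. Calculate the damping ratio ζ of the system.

0.391

ω_n = √(k/m) = √(12600/29.8) = 20.56 rad/s.
Critical damping c_c = 2√(k·m) = 2√(12600 × 29.8) = 1226 N·s/m, so ζ = c/c_c = 479/1226 = 0.3909.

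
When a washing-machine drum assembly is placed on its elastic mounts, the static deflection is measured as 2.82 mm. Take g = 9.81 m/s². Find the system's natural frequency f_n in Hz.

ω_n = √(g/δ_st) = √(9.81/0.00282) = √3479 = 58.98 rad/s.
f_n = ω_n/(2π) = 58.98/6.283 = 9.387 Hz.

9.39 Hz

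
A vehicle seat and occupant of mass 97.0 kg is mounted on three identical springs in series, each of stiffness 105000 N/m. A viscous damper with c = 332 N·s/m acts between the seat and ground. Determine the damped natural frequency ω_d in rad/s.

18.9 rad/s

Series springs: 1/k_eq = 3/105000, so k_eq = 105000/3 = 35000 N/m.
ω_n = √(k_eq/m) = √(35000/97.0) = 19.00 rad/s.
Critical damping c_c = 2√(k_eq·m) = 2√(35000 × 97.0) = 3685 N·s/m, so ζ = c/c_c = 332/3685 = 0.09009.
ω_d = ω_n√(1 − ζ²) = 19.00 × √(1 − 0.00812) = 18.92 rad/s.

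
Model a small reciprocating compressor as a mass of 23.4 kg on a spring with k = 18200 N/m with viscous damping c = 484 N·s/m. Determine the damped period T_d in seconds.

ω_n = √(k/m) = √(18200/23.4) = 27.89 rad/s.
Critical damping c_c = 2√(k·m) = 2√(18200 × 23.4) = 1305 N·s/m, so ζ = c/c_c = 484/1305 = 0.3708.
ω_d = ω_n√(1 − ζ²) = 27.89 × √(1 − 0.138) = 25.90 rad/s.
T_d = 2π/ω_d = 0.2426 s.

0.243 s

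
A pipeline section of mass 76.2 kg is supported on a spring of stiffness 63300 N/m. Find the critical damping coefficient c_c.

4390 N·s/m

c_c = 2√(k·m) = 2√(63300 × 76.2) = 2 × 2196 = 4392 N·s/m.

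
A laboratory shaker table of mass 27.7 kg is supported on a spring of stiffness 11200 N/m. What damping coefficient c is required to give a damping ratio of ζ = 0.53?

c_c = 2√(k·m) = 2√(11200 × 27.7) = 1114 N·s/m.
c = ζ·c_c = 0.53 × 1114 = 590.4 N·s/m.

590 N·s/m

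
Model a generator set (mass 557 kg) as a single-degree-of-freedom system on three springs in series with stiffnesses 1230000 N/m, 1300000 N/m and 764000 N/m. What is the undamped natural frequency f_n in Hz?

Series springs: 1/k_eq = 1/1230000 + 1/1300000 + 1/764000 = 2.891×10^-6, so k_eq = 345900 N/m.
ω_n = √(k_eq/m) = √(345900/557) = √621.0 = 24.92 rad/s.
f_n = ω_n/(2π) = 24.92/6.283 = 3.966 Hz.

3.97 Hz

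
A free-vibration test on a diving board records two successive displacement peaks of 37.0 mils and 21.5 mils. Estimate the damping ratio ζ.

0.0861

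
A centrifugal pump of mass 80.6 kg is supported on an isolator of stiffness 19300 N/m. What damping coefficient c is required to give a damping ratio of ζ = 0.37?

923 N·s/m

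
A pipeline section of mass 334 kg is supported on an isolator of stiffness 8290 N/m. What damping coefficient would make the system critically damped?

3330 N·s/m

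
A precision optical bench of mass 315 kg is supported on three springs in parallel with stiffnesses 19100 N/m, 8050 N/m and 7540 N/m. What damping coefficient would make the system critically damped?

6610 N·s/m

Parallel springs add: k_eq = 19100 + 8050 + 7540 = 34690 N/m.
c_c = 2√(k_eq·m) = 2√(34690 × 315) = 2 × 3306 = 6611 N·s/m.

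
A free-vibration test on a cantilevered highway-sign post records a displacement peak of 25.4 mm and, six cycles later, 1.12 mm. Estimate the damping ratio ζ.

0.0825

Logarithmic decrement δ = (1/n)·ln(x₀/x_n) = (1/6)·ln(25.4/1.12) = (1/6)·ln(22.68) = 0.5202.
ζ = δ/√(4π² + δ²) = 0.5202/√(39.48 + 0.271) = 0.5202/6.305 = 0.08252.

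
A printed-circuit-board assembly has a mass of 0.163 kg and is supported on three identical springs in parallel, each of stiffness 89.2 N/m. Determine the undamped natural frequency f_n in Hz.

Parallel springs add: k_eq = 3 × 89.2 = 267.6 N/m.
ω_n = √(k_eq/m) = √(267.6/0.163) = √1642 = 40.52 rad/s.
f_n = ω_n/(2π) = 40.52/6.283 = 6.449 Hz.

6.45 Hz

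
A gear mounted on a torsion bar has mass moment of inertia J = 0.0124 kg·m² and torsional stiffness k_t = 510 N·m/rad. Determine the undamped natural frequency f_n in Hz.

32.3 Hz

ω_n = √(k_t/J) = √(510/0.0124) = √41130 = 202.8 rad/s.
f_n = ω_n/(2π) = 202.8/6.283 = 32.28 Hz.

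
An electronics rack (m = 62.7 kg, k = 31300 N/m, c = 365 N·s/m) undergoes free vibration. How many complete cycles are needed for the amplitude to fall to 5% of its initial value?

4 cycles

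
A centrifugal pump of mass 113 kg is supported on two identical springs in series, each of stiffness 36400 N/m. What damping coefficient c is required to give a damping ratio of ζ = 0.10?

Series springs: 1/k_eq = 2/36400, so k_eq = 36400/2 = 18200 N/m.
c_c = 2√(k_eq·m) = 2√(18200 × 113) = 2868 N·s/m.
c = ζ·c_c = 0.10 × 2868 = 286.8 N·s/m.

287 N·s/m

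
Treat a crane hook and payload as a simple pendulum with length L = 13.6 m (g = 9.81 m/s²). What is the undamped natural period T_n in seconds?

For a simple pendulum ω_n = √(g/L) = √(9.81/13.6) = √0.7213 = 0.8493 rad/s.
T_n = 2π/ω_n = 6.283/0.8493 = 7.398 s.

7.40 s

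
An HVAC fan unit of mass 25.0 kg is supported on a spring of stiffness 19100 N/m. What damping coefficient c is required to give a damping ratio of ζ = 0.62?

c_c = 2√(k·m) = 2√(19100 × 25.0) = 1382 N·s/m.
c = ζ·c_c = 0.62 × 1382 = 856.9 N·s/m.

857 N·s/m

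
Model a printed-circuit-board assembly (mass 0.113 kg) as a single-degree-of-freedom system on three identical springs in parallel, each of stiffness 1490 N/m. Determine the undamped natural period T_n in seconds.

0.0316 s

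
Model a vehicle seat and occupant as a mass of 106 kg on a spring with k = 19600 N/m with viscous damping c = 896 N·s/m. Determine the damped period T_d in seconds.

0.486 s

ω_n = √(k/m) = √(19600/106) = 13.60 rad/s.
Critical damping c_c = 2√(k·m) = 2√(19600 × 106) = 2883 N·s/m, so ζ = c/c_c = 896/2883 = 0.3108.
ω_d = ω_n√(1 − ζ²) = 13.60 × √(1 − 0.0966) = 12.92 rad/s.
T_d = 2π/ω_d = 0.4861 s.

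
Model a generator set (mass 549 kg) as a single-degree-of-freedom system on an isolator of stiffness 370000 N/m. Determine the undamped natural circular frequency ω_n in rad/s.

26.0 rad/s

ω_n = √(k/m) = √(370000/549) = √674.0 = 25.96 rad/s.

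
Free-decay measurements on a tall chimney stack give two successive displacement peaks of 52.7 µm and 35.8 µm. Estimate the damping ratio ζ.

0.0614

Logarithmic decrement δ = (1/n)·ln(x₀/x_n) = (1/1)·ln(52.7/35.8) = (1/1)·ln(1.472) = 0.3867.
ζ = δ/√(4π² + δ²) = 0.3867/√(39.48 + 0.150) = 0.3867/6.295 = 0.06142.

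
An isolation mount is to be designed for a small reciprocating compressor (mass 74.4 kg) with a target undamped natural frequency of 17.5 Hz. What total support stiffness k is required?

900000 N/m

ω_n = 2πf_n = 2π × 17.5 = 110.0 rad/s.
k = m·ω_n² = 74.4 × 110.0² = 74.4 × 12090 = 899500 N/m.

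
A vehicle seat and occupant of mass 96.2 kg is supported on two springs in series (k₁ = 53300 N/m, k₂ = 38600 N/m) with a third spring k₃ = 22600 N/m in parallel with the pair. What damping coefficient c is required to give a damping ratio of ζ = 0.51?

Series pair: k_s = k₁k₂/(k₁+k₂) = (53300)(38600)/(53300 + 38600) = 22390 N/m. In parallel with k₃: k_eq = 22390 + 22600 = 44990 N/m.
c_c = 2√(k_eq·m) = 2√(44990 × 96.2) = 4161 N·s/m.
c = ζ·c_c = 0.51 × 4161 = 2122 N·s/m.

2120 N·s/m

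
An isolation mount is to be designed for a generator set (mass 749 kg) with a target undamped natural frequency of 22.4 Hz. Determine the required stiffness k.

14800000 N/m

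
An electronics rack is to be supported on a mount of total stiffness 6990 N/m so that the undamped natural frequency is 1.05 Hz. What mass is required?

161 kg

ω_n = 2πf_n = 2π × 1.05 = 6.597 rad/s.
m = k/ω_n² = 6990/6.597² = 6990/43.52 = 160.6 kg.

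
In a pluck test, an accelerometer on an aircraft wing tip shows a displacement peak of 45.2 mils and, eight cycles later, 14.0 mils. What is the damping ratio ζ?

0.0233

Logarithmic decrement δ = (1/n)·ln(x₀/x_n) = (1/8)·ln(45.2/14.0) = (1/8)·ln(3.229) = 0.1465.
ζ = δ/√(4π² + δ²) = 0.1465/√(39.48 + 0.0215) = 0.1465/6.285 = 0.02331.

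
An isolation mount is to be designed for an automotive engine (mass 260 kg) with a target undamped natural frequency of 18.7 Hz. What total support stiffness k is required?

ω_n = 2πf_n = 2π × 18.7 = 117.5 rad/s.
k = m·ω_n² = 260 × 117.5² = 260 × 13810 = 3589000 N/m.

3590000 N/m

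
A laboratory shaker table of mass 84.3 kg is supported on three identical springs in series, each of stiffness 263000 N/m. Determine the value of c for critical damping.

Series springs: 1/k_eq = 3/263000, so k_eq = 263000/3 = 87670 N/m.
c_c = 2√(k_eq·m) = 2√(87670 × 84.3) = 2 × 2719 = 5437 N·s/m.

5440 N·s/m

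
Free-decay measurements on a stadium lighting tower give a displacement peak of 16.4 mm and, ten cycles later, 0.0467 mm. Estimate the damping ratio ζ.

0.0929

Logarithmic decrement δ = (1/n)·ln(x₀/x_n) = (1/10)·ln(16.4/0.0467) = (1/10)·ln(351.2) = 0.5861.
ζ = δ/√(4π² + δ²) = 0.5861/√(39.48 + 0.344) = 0.5861/6.310 = 0.09288.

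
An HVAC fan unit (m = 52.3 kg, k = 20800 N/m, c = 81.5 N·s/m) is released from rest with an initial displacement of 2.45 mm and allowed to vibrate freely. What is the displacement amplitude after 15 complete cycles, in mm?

ζ = c/(2√(km)) = 81.5/(2√(20800 × 52.3)) = 81.5/2086 = 0.03907.
Logarithmic decrement δ = 2πζ/√(1 − ζ²) = 2π × 0.03907/√(1 − 0.00153) = 0.2457.
After n cycles, x_n/x₀ = e^(−nδ), so x_15 = 2.45 × e^(−15 × 0.2457) = 2.45 × 0.02509 = 0.06148 mm.

0.0615 mm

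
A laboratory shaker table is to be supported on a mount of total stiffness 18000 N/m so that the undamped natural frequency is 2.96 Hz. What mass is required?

ω_n = 2πf_n = 2π × 2.96 = 18.60 rad/s.
m = k/ω_n² = 18000/18.60² = 18000/345.9 = 52.04 kg.

52.0 kg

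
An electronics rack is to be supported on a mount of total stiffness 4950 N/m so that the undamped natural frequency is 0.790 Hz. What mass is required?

ω_n = 2πf_n = 2π × 0.790 = 4.964 rad/s.
m = k/ω_n² = 4950/4.964² = 4950/24.64 = 200.9 kg.

201 kg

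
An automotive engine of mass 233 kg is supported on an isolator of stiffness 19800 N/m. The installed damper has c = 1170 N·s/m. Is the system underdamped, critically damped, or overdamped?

underdamped

c_c = 2√(k·m) = 4296 N·s/m; ζ = c/c_c = 1170/4296 = 0.272.
Since ζ < 1 the system is underdamped.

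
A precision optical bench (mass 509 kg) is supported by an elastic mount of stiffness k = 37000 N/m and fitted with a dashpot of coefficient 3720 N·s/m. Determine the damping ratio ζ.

ω_n = √(k/m) = √(37000/509) = 8.526 rad/s.
Critical damping c_c = 2√(k·m) = 2√(37000 × 509) = 8679 N·s/m, so ζ = c/c_c = 3720/8679 = 0.4286.

0.429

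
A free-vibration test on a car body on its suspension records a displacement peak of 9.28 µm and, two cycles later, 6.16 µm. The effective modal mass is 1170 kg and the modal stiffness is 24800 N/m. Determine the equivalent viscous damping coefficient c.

351 N·s/m

Logarithmic decrement δ = (1/n)·ln(x₀/x_n) = (1/2)·ln(9.28/6.16) = (1/2)·ln(1.506) = 0.2049.
ζ = δ/√(4π² + δ²) = 0.2049/√(39.48 + 0.0420) = 0.2049/6.287 = 0.03259.
c = ζ · 2√(km) = 0.03259 × 2√(24800 × 1170) = 0.03259 × 10770 = 351.1 N·s/m.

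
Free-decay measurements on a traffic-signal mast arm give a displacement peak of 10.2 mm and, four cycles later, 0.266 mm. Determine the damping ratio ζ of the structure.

Logarithmic decrement δ = (1/n)·ln(x₀/x_n) = (1/4)·ln(10.2/0.266) = (1/4)·ln(38.35) = 0.9117.
ζ = δ/√(4π² + δ²) = 0.9117/√(39.48 + 0.831) = 0.9117/6.349 = 0.1436.

0.144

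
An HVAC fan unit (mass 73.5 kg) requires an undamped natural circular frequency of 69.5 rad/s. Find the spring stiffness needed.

355000 N/m

k = m·ω_n² = 73.5 × 69.50² = 73.5 × 4830 = 355000 N/m.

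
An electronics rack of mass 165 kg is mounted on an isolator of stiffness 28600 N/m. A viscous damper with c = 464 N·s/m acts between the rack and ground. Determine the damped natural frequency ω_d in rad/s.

ω_n = √(k/m) = √(28600/165) = 13.17 rad/s.
Critical damping c_c = 2√(k·m) = 2√(28600 × 165) = 4345 N·s/m, so ζ = c/c_c = 464/4345 = 0.1068.
ω_d = ω_n√(1 − ζ²) = 13.17 × √(1 − 0.0114) = 13.09 rad/s.

13.1 rad/s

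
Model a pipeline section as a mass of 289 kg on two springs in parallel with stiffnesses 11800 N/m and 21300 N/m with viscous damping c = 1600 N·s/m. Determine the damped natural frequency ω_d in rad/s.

10.3 rad/s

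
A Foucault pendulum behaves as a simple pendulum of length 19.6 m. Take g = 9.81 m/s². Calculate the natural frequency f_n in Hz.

For a simple pendulum ω_n = √(g/L) = √(9.81/19.6) = √0.5005 = 0.7075 rad/s.
f_n = ω_n/(2π) = 0.7075/6.283 = 0.1126 Hz.

0.113 Hz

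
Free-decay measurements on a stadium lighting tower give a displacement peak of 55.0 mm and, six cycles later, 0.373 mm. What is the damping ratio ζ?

0.131

Logarithmic decrement δ = (1/n)·ln(x₀/x_n) = (1/6)·ln(55.0/0.373) = (1/6)·ln(147.5) = 0.8323.
ζ = δ/√(4π² + δ²) = 0.8323/√(39.48 + 0.693) = 0.8323/6.338 = 0.1313.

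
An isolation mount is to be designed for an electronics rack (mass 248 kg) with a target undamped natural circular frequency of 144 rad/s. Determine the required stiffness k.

5140000 N/m

k = m·ω_n² = 248 × 144.0² = 248 × 20740 = 5143000 N/m.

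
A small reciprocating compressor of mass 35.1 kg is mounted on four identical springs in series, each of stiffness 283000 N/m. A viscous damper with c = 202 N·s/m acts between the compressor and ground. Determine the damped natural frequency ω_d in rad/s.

44.8 rad/s

Series springs: 1/k_eq = 4/283000, so k_eq = 283000/4 = 70750 N/m.
ω_n = √(k_eq/m) = √(70750/35.1) = 44.90 rad/s.
Critical damping c_c = 2√(k_eq·m) = 2√(70750 × 35.1) = 3152 N·s/m, so ζ = c/c_c = 202/3152 = 0.06409.
ω_d = ω_n√(1 − ζ²) = 44.90 × √(1 − 0.00411) = 44.80 rad/s.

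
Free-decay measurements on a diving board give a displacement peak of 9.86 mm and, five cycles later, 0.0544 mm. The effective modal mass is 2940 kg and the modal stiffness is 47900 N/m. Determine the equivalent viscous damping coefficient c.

3880 N·s/m

Logarithmic decrement δ = (1/n)·ln(x₀/x_n) = (1/5)·ln(9.86/0.0544) = (1/5)·ln(181.2) = 1.040.
ζ = δ/√(4π² + δ²) = 1.040/√(39.48 + 1.08) = 1.040/6.369 = 0.1633.
c = ζ · 2√(km) = 0.1633 × 2√(47900 × 2940) = 0.1633 × 23730 = 3876 N·s/m.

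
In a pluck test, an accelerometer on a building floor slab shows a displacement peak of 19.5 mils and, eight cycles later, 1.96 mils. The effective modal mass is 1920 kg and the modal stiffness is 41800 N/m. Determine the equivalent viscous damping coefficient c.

818 N·s/m

Logarithmic decrement δ = (1/n)·ln(x₀/x_n) = (1/8)·ln(19.5/1.96) = (1/8)·ln(9.949) = 0.2872.
ζ = δ/√(4π² + δ²) = 0.2872/√(39.48 + 0.0825) = 0.2872/6.290 = 0.04566.
c = ζ · 2√(km) = 0.04566 × 2√(41800 × 1920) = 0.04566 × 17920 = 818.1 N·s/m.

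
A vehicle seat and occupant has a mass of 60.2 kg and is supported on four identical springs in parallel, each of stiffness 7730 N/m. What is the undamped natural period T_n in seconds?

0.277 s

Parallel springs add: k_eq = 4 × 7730 = 30920 N/m.
ω_n = √(k_eq/m) = √(30920/60.2) = √513.6 = 22.66 rad/s.
T_n = 2π/ω_n = 6.283/22.66 = 0.2772 s.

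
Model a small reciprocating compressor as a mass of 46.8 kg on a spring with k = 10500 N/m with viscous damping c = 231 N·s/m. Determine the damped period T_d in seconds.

0.425 s

ω_n = √(k/m) = √(10500/46.8) = 14.98 rad/s.
Critical damping c_c = 2√(k·m) = 2√(10500 × 46.8) = 1402 N·s/m, so ζ = c/c_c = 231/1402 = 0.1648.
ω_d = ω_n√(1 − ζ²) = 14.98 × √(1 − 0.0271) = 14.77 rad/s.
T_d = 2π/ω_d = 0.4253 s.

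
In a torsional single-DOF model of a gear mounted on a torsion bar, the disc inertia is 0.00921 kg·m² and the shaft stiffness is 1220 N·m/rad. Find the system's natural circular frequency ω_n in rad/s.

ω_n = √(k_t/J) = √(1220/0.00921) = √132500 = 364.0 rad/s.

364 rad/s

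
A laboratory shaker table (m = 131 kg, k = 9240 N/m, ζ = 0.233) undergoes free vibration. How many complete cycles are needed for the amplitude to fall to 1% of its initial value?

4 cycles

Logarithmic decrement δ = 2πζ/√(1 − ζ²) = 2π × 0.2330/√(1 − 0.0543) = 1.505.
x_n/x₀ = e^(−nδ) ≤ 0.01; take ln: n ≥ ln(1/0.01)/δ = 4.605/1.505 = 3.059.
So 4 complete cycles are required.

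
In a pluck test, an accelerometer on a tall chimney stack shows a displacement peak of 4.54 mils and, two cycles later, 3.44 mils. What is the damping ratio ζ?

Logarithmic decrement δ = (1/n)·ln(x₀/x_n) = (1/2)·ln(4.54/3.44) = (1/2)·ln(1.320) = 0.1387.
ζ = δ/√(4π² + δ²) = 0.1387/√(39.48 + 0.0192) = 0.1387/6.285 = 0.02207.

0.0221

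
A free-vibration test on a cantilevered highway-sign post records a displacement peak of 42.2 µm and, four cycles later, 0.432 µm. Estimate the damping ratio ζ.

0.179

Logarithmic decrement δ = (1/n)·ln(x₀/x_n) = (1/4)·ln(42.2/0.432) = (1/4)·ln(97.69) = 1.145.
ζ = δ/√(4π² + δ²) = 1.145/√(39.48 + 1.31) = 1.145/6.387 = 0.1793.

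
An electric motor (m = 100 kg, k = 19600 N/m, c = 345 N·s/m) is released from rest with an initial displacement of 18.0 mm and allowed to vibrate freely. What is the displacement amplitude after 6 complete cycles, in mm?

ζ = c/(2√(km)) = 345/(2√(19600 × 100)) = 345/2800 = 0.1232.
Logarithmic decrement δ = 2πζ/√(1 − ζ²) = 2π × 0.1232/√(1 − 0.0152) = 0.7801.
After n cycles, x_n/x₀ = e^(−nδ), so x_6 = 18.0 × e^(−6 × 0.7801) = 18.0 × 0.009272 = 0.1669 mm.

0.167 mm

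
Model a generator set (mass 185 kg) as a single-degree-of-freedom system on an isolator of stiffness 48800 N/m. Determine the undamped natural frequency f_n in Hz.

ω_n = √(k/m) = √(48800/185) = √263.8 = 16.24 rad/s.
f_n = ω_n/(2π) = 16.24/6.283 = 2.585 Hz.

2.58 Hz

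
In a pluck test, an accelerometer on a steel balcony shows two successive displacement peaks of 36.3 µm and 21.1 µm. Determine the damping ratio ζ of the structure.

Logarithmic decrement δ = (1/n)·ln(x₀/x_n) = (1/1)·ln(36.3/21.1) = (1/1)·ln(1.720) = 0.5425.
ζ = δ/√(4π² + δ²) = 0.5425/√(39.48 + 0.294) = 0.5425/6.307 = 0.08603.

0.0860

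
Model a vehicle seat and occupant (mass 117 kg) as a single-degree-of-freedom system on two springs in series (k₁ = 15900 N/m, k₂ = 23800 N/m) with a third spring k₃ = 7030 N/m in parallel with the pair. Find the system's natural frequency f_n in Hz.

Series pair: k_s = k₁k₂/(k₁+k₂) = (15900)(23800)/(15900 + 23800) = 9532 N/m. In parallel with k₃: k_eq = 9532 + 7030 = 16560 N/m.
ω_n = √(k_eq/m) = √(16560/117) = √141.6 = 11.90 rad/s.
f_n = ω_n/(2π) = 11.90/6.283 = 1.894 Hz.

1.89 Hz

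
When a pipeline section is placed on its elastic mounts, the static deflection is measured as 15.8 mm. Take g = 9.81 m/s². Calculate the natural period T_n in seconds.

0.252 s

ω_n = √(g/δ_st) = √(9.81/0.0158) = √620.9 = 24.92 rad/s.
T_n = 2π/ω_n = 6.283/24.92 = 0.2522 s.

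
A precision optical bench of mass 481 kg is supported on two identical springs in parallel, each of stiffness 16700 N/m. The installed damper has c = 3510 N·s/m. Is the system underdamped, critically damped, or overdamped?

Parallel springs add: k_eq = 2 × 16700 = 33400 N/m.
c_c = 2√(k_eq·m) = 8016 N·s/m; ζ = c/c_c = 3510/8016 = 0.438.
Since ζ < 1 the system is underdamped.

underdamped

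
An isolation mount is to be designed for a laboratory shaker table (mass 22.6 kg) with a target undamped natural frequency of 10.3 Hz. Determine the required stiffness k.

ω_n = 2πf_n = 2π × 10.3 = 64.72 rad/s.
k = m·ω_n² = 22.6 × 64.72² = 22.6 × 4188 = 94650 N/m.

94700 N/m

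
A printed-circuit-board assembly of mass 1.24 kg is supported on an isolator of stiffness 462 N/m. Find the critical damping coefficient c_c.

c_c = 2√(k·m) = 2√(462.0 × 1.24) = 2 × 23.93 = 47.87 N·s/m.

47.9 N·s/m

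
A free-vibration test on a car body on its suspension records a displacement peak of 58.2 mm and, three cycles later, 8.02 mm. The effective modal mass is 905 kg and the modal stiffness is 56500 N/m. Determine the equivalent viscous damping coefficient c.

1500 N·s/m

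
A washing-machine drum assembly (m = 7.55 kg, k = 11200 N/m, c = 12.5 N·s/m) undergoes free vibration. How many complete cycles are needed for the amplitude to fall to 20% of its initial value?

ζ = c/(2√(km)) = 12.5/(2√(11200 × 7.55)) = 12.5/581.6 = 0.02149.
Logarithmic decrement δ = 2πζ/√(1 − ζ²) = 2π × 0.02149/√(1 − 0.000462) = 0.1351.
x_n/x₀ = e^(−nδ) ≤ 0.2; take ln: n ≥ ln(1/0.2)/δ = 1.609/0.1351 = 11.92.
So 12 complete cycles are required.

12 cycles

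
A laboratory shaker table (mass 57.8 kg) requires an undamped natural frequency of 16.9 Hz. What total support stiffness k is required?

652000 N/m

ω_n = 2πf_n = 2π × 16.9 = 106.2 rad/s.
k = m·ω_n² = 57.8 × 106.2² = 57.8 × 11280 = 651700 N/m.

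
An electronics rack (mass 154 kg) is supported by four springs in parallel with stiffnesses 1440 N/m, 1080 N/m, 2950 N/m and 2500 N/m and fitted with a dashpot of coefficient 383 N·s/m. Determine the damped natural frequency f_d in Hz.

1.13 Hz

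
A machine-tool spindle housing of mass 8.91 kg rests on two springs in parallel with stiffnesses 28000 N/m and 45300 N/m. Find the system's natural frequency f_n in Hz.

14.4 Hz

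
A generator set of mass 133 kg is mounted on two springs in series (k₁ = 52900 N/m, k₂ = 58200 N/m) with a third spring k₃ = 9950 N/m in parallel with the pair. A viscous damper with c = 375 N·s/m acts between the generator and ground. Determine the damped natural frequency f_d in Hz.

2.67 Hz

Series pair: k_s = k₁k₂/(k₁+k₂) = (52900)(58200)/(52900 + 58200) = 27710 N/m. In parallel with k₃: k_eq = 27710 + 9950 = 37660 N/m.
ω_n = √(k_eq/m) = √(37660/133) = 16.83 rad/s.
Critical damping c_c = 2√(k_eq·m) = 2√(37660 × 133) = 4476 N·s/m, so ζ = c/c_c = 375/4476 = 0.08378.
ω_d = ω_n√(1 − ζ²) = 16.83 × √(1 − 0.00702) = 16.77 rad/s.
f_d = ω_d/(2π) = 2.669 Hz.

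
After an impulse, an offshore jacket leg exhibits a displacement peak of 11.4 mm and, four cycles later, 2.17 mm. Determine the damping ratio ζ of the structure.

Logarithmic decrement δ = (1/n)·ln(x₀/x_n) = (1/4)·ln(11.4/2.17) = (1/4)·ln(5.253) = 0.4147.
ζ = δ/√(4π² + δ²) = 0.4147/√(39.48 + 0.172) = 0.4147/6.297 = 0.06586.

0.0659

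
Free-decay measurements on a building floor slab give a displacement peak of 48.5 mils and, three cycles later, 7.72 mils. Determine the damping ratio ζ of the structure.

0.0970

Logarithmic decrement δ = (1/n)·ln(x₀/x_n) = (1/3)·ln(48.5/7.72) = (1/3)·ln(6.282) = 0.6126.
ζ = δ/√(4π² + δ²) = 0.6126/√(39.48 + 0.375) = 0.6126/6.313 = 0.09704.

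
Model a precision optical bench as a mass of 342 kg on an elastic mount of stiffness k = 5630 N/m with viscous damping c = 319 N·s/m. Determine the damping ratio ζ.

ω_n = √(k/m) = √(5630/342) = 4.057 rad/s.
Critical damping c_c = 2√(k·m) = 2√(5630 × 342) = 2775 N·s/m, so ζ = c/c_c = 319/2775 = 0.1149.

0.115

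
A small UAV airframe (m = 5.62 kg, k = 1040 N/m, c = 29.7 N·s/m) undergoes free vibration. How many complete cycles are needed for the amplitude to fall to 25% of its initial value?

2 cycles

ζ = c/(2√(km)) = 29.7/(2√(1040 × 5.62)) = 29.7/152.9 = 0.1942.
Logarithmic decrement δ = 2πζ/√(1 − ζ²) = 2π × 0.1942/√(1 − 0.0377) = 1.244.
x_n/x₀ = e^(−nδ) ≤ 0.25; take ln: n ≥ ln(1/0.25)/δ = 1.386/1.244 = 1.114.
So 2 complete cycles are required.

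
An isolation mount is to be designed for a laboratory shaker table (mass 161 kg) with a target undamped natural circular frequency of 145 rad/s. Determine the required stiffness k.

k = m·ω_n² = 161 × 145.0² = 161 × 21020 = 3385000 N/m.

3390000 N/m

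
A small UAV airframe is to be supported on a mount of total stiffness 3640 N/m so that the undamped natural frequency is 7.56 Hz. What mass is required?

ω_n = 2πf_n = 2π × 7.56 = 47.50 rad/s.
m = k/ω_n² = 3640/47.50² = 3640/2256 = 1.613 kg.

1.61 kg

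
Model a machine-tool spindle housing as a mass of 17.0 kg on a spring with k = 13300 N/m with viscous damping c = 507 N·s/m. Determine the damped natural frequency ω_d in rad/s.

23.7 rad/s

ω_n = √(k/m) = √(13300/17.0) = 27.97 rad/s.
Critical damping c_c = 2√(k·m) = 2√(13300 × 17.0) = 951.0 N·s/m, so ζ = c/c_c = 507/951.0 = 0.5331.
ω_d = ω_n√(1 − ζ²) = 27.97 × √(1 − 0.284) = 23.66 rad/s.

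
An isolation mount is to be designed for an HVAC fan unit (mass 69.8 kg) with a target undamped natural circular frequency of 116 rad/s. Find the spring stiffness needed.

939000 N/m

k = m·ω_n² = 69.8 × 116.0² = 69.8 × 13460 = 939200 N/m.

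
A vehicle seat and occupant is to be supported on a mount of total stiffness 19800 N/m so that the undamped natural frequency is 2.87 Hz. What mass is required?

ω_n = 2πf_n = 2π × 2.87 = 18.03 rad/s.
m = k/ω_n² = 19800/18.03² = 19800/325.2 = 60.89 kg.

60.9 kg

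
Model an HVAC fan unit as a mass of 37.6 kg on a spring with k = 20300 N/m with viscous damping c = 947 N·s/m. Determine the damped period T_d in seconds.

ω_n = √(k/m) = √(20300/37.6) = 23.24 rad/s.
Critical damping c_c = 2√(k·m) = 2√(20300 × 37.6) = 1747 N·s/m, so ζ = c/c_c = 947/1747 = 0.5420.
ω_d = ω_n√(1 − ζ²) = 23.24 × √(1 − 0.294) = 19.53 rad/s.
T_d = 2π/ω_d = 0.3218 s.

0.322 s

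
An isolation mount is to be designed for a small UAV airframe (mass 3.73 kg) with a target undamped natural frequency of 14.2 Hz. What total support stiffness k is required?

ω_n = 2πf_n = 2π × 14.2 = 89.22 rad/s.
k = m·ω_n² = 3.73 × 89.22² = 3.73 × 7960 = 29690 N/m.

29700 N/m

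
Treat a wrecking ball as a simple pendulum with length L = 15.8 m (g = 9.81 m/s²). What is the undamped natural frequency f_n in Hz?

0.125 Hz

For a simple pendulum ω_n = √(g/L) = √(9.81/15.8) = √0.6209 = 0.7880 rad/s.
f_n = ω_n/(2π) = 0.7880/6.283 = 0.1254 Hz.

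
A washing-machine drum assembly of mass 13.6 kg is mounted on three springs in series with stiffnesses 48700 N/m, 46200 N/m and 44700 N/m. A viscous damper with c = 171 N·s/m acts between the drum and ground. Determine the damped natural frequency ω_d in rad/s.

33.2 rad/s

Series springs: 1/k_eq = 1/48700 + 1/46200 + 1/44700 = 6.455×10^-5, so k_eq = 15490 N/m.
ω_n = √(k_eq/m) = √(15490/13.6) = 33.75 rad/s.
Critical damping c_c = 2√(k_eq·m) = 2√(15490 × 13.6) = 918.0 N·s/m, so ζ = c/c_c = 171/918.0 = 0.1863.
ω_d = ω_n√(1 − ζ²) = 33.75 × √(1 − 0.0347) = 33.16 rad/s.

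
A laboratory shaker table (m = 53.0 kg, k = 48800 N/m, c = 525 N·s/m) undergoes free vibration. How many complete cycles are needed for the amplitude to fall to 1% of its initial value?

5 cycles

ζ = c/(2√(km)) = 525/(2√(48800 × 53.0)) = 525/3216 = 0.1632.
Logarithmic decrement δ = 2πζ/√(1 − ζ²) = 2π × 0.1632/√(1 − 0.0266) = 1.040.
x_n/x₀ = e^(−nδ) ≤ 0.01; take ln: n ≥ ln(1/0.01)/δ = 4.605/1.040 = 4.430.
So 5 complete cycles are required.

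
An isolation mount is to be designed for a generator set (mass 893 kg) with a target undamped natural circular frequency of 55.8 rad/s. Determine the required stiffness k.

k = m·ω_n² = 893 × 55.80² = 893 × 3114 = 2780000 N/m.

2780000 N/m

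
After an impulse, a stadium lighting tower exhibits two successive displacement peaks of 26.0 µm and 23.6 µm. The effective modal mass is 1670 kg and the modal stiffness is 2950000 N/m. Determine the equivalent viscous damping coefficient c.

Logarithmic decrement δ = (1/n)·ln(x₀/x_n) = (1/1)·ln(26.0/23.6) = (1/1)·ln(1.102) = 0.09685.
ζ = δ/√(4π² + δ²) = 0.09685/√(39.48 + 0.00938) = 0.09685/6.284 = 0.01541.
c = ζ · 2√(km) = 0.01541 × 2√(2950000 × 1670) = 0.01541 × 140400 = 2164 N·s/m.

2160 N·s/m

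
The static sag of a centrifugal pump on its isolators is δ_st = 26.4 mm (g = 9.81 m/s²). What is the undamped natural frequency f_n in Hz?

3.07 Hz

ω_n = √(g/δ_st) = √(9.81/0.0264) = √371.6 = 19.28 rad/s.
f_n = ω_n/(2π) = 19.28/6.283 = 3.068 Hz.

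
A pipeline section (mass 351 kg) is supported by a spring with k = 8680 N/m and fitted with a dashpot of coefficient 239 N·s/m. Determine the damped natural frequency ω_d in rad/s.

4.96 rad/s

ω_n = √(k/m) = √(8680/351) = 4.973 rad/s.
Critical damping c_c = 2√(k·m) = 2√(8680 × 351) = 3491 N·s/m, so ζ = c/c_c = 239/3491 = 0.06846.
ω_d = ω_n√(1 − ζ²) = 4.973 × √(1 − 0.00469) = 4.961 rad/s.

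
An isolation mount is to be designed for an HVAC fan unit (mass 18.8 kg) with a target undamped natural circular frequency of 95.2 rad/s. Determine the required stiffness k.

170000 N/m

k = m·ω_n² = 18.8 × 95.20² = 18.8 × 9063 = 170400 N/m.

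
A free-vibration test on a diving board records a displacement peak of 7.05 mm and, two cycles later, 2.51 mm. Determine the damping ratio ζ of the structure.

Logarithmic decrement δ = (1/n)·ln(x₀/x_n) = (1/2)·ln(7.05/2.51) = (1/2)·ln(2.809) = 0.5164.
ζ = δ/√(4π² + δ²) = 0.5164/√(39.48 + 0.267) = 0.5164/6.304 = 0.08191.

0.0819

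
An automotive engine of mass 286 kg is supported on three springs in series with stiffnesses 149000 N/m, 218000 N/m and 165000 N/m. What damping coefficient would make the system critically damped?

8120 N·s/m

Series springs: 1/k_eq = 1/149000 + 1/218000 + 1/165000 = 1.736×10^-5, so k_eq = 57610 N/m.
c_c = 2√(k_eq·m) = 2√(57610 × 286) = 2 × 4059 = 8118 N·s/m.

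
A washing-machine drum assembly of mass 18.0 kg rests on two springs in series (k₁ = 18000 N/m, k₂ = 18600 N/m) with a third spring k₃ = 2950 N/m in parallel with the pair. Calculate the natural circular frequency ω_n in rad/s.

Series pair: k_s = k₁k₂/(k₁+k₂) = (18000)(18600)/(18000 + 18600) = 9148 N/m. In parallel with k₃: k_eq = 9148 + 2950 = 12100 N/m.
ω_n = √(k_eq/m) = √(12100/18.0) = √672.1 = 25.92 rad/s.

25.9 rad/s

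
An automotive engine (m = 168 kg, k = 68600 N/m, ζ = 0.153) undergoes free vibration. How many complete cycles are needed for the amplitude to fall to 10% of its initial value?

Logarithmic decrement δ = 2πζ/√(1 − ζ²) = 2π × 0.1530/√(1 − 0.0234) = 0.9728.
x_n/x₀ = e^(−nδ) ≤ 0.1; take ln: n ≥ ln(1/0.1)/δ = 2.303/0.9728 = 2.367.
So 3 complete cycles are required.

3 cycles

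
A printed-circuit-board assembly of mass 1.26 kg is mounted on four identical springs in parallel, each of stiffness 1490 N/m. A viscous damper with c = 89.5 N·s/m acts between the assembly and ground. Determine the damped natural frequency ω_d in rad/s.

58.9 rad/s

Parallel springs add: k_eq = 4 × 1490 = 5960 N/m.
ω_n = √(k_eq/m) = √(5960/1.26) = 68.78 rad/s.
Critical damping c_c = 2√(k_eq·m) = 2√(5960 × 1.26) = 173.3 N·s/m, so ζ = c/c_c = 89.5/173.3 = 0.5164.
ω_d = ω_n√(1 − ζ²) = 68.78 × √(1 − 0.267) = 58.90 rad/s.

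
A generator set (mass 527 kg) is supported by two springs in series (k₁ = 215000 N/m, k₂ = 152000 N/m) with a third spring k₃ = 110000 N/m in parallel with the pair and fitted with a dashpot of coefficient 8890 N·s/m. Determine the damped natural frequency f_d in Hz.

2.79 Hz

Series pair: k_s = k₁k₂/(k₁+k₂) = (215000)(152000)/(215000 + 152000) = 89050 N/m. In parallel with k₃: k_eq = 89050 + 110000 = 199000 N/m.
ω_n = √(k_eq/m) = √(199000/527) = 19.43 rad/s.
Critical damping c_c = 2√(k_eq·m) = 2√(199000 × 527) = 20480 N·s/m, so ζ = c/c_c = 8890/20480 = 0.4340.
ω_d = ω_n√(1 − ζ²) = 19.43 × √(1 − 0.188) = 17.51 rad/s.
f_d = ω_d/(2π) = 2.787 Hz.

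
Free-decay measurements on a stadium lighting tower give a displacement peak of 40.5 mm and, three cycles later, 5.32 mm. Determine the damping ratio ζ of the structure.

0.107

Logarithmic decrement δ = (1/n)·ln(x₀/x_n) = (1/3)·ln(40.5/5.32) = (1/3)·ln(7.613) = 0.6766.
ζ = δ/√(4π² + δ²) = 0.6766/√(39.48 + 0.458) = 0.6766/6.320 = 0.1071.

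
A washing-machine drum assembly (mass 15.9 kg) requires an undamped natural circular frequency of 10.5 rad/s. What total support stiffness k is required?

k = m·ω_n² = 15.9 × 10.50² = 15.9 × 110.2 = 1753 N/m.

1750 N/m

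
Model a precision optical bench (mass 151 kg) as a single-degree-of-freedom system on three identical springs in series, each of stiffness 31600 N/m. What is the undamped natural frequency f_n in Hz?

Series springs: 1/k_eq = 3/31600, so k_eq = 31600/3 = 10530 N/m.
ω_n = √(k_eq/m) = √(10530/151) = √69.76 = 8.352 rad/s.
f_n = ω_n/(2π) = 8.352/6.283 = 1.329 Hz.

1.33 Hz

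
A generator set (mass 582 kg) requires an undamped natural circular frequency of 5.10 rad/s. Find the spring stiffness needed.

k = m·ω_n² = 582 × 5.100² = 582 × 26.01 = 15140 N/m.

15100 N/m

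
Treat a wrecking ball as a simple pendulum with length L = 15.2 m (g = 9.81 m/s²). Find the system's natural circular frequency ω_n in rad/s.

For a simple pendulum ω_n = √(g/L) = √(9.81/15.2) = √0.6454 = 0.8034 rad/s.

0.803 rad/s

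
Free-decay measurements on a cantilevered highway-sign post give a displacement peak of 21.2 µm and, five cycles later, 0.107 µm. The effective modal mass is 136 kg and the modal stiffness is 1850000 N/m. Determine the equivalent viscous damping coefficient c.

Logarithmic decrement δ = (1/n)·ln(x₀/x_n) = (1/5)·ln(21.2/0.107) = (1/5)·ln(198.1) = 1.058.
ζ = δ/√(4π² + δ²) = 1.058/√(39.48 + 1.12) = 1.058/6.372 = 0.1660.
c = ζ · 2√(km) = 0.1660 × 2√(1850000 × 136) = 0.1660 × 31720 = 5267 N·s/m.

5270 N·s/m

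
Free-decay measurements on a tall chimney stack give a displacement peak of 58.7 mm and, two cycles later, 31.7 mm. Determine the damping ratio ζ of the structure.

Logarithmic decrement δ = (1/n)·ln(x₀/x_n) = (1/2)·ln(58.7/31.7) = (1/2)·ln(1.852) = 0.3081.
ζ = δ/√(4π² + δ²) = 0.3081/√(39.48 + 0.0949) = 0.3081/6.291 = 0.04897.

0.0490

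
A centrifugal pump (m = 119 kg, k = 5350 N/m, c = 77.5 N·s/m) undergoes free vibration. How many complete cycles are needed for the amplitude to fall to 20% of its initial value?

6 cycles

ζ = c/(2√(km)) = 77.5/(2√(5350 × 119)) = 77.5/1596 = 0.04856.
Logarithmic decrement δ = 2πζ/√(1 − ζ²) = 2π × 0.04856/√(1 − 0.00236) = 0.3055.
x_n/x₀ = e^(−nδ) ≤ 0.2; take ln: n ≥ ln(1/0.2)/δ = 1.609/0.3055 = 5.268.
So 6 complete cycles are required.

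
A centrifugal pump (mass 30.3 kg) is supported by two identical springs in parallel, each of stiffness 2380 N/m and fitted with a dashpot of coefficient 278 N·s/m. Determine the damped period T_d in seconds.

0.539 s

Parallel springs add: k_eq = 2 × 2380 = 4760 N/m.
ω_n = √(k_eq/m) = √(4760/30.3) = 12.53 rad/s.
Critical damping c_c = 2√(k_eq·m) = 2√(4760 × 30.3) = 759.5 N·s/m, so ζ = c/c_c = 278/759.5 = 0.3660.
ω_d = ω_n√(1 − ζ²) = 12.53 × √(1 − 0.134) = 11.66 rad/s.
T_d = 2π/ω_d = 0.5387 s.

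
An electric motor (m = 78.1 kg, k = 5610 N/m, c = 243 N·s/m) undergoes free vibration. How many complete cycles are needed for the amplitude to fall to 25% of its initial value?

ζ = c/(2√(km)) = 243/(2√(5610 × 78.1)) = 243/1324 = 0.1836.
Logarithmic decrement δ = 2πζ/√(1 − ζ²) = 2π × 0.1836/√(1 − 0.0337) = 1.173.
x_n/x₀ = e^(−nδ) ≤ 0.25; take ln: n ≥ ln(1/0.25)/δ = 1.386/1.173 = 1.182.
So 2 complete cycles are required.

2 cycles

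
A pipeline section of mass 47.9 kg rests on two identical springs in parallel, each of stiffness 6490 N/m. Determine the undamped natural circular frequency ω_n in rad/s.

16.5 rad/s

Parallel springs add: k_eq = 2 × 6490 = 12980 N/m.
ω_n = √(k_eq/m) = √(12980/47.9) = √271.0 = 16.46 rad/s.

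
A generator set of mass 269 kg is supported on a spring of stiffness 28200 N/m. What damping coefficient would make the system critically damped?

c_c = 2√(k·m) = 2√(28200 × 269) = 2 × 2754 = 5508 N·s/m.

5510 N·s/m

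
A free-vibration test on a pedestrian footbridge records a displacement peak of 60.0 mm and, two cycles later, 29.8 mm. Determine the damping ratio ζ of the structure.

Logarithmic decrement δ = (1/n)·ln(x₀/x_n) = (1/2)·ln(60.0/29.8) = (1/2)·ln(2.013) = 0.3499.
ζ = δ/√(4π² + δ²) = 0.3499/√(39.48 + 0.122) = 0.3499/6.293 = 0.05561.

0.0556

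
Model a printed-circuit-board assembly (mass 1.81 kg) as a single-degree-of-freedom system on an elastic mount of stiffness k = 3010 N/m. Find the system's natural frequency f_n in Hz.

6.49 Hz

ω_n = √(k/m) = √(3010/1.81) = √1663 = 40.78 rad/s.
f_n = ω_n/(2π) = 40.78/6.283 = 6.490 Hz.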